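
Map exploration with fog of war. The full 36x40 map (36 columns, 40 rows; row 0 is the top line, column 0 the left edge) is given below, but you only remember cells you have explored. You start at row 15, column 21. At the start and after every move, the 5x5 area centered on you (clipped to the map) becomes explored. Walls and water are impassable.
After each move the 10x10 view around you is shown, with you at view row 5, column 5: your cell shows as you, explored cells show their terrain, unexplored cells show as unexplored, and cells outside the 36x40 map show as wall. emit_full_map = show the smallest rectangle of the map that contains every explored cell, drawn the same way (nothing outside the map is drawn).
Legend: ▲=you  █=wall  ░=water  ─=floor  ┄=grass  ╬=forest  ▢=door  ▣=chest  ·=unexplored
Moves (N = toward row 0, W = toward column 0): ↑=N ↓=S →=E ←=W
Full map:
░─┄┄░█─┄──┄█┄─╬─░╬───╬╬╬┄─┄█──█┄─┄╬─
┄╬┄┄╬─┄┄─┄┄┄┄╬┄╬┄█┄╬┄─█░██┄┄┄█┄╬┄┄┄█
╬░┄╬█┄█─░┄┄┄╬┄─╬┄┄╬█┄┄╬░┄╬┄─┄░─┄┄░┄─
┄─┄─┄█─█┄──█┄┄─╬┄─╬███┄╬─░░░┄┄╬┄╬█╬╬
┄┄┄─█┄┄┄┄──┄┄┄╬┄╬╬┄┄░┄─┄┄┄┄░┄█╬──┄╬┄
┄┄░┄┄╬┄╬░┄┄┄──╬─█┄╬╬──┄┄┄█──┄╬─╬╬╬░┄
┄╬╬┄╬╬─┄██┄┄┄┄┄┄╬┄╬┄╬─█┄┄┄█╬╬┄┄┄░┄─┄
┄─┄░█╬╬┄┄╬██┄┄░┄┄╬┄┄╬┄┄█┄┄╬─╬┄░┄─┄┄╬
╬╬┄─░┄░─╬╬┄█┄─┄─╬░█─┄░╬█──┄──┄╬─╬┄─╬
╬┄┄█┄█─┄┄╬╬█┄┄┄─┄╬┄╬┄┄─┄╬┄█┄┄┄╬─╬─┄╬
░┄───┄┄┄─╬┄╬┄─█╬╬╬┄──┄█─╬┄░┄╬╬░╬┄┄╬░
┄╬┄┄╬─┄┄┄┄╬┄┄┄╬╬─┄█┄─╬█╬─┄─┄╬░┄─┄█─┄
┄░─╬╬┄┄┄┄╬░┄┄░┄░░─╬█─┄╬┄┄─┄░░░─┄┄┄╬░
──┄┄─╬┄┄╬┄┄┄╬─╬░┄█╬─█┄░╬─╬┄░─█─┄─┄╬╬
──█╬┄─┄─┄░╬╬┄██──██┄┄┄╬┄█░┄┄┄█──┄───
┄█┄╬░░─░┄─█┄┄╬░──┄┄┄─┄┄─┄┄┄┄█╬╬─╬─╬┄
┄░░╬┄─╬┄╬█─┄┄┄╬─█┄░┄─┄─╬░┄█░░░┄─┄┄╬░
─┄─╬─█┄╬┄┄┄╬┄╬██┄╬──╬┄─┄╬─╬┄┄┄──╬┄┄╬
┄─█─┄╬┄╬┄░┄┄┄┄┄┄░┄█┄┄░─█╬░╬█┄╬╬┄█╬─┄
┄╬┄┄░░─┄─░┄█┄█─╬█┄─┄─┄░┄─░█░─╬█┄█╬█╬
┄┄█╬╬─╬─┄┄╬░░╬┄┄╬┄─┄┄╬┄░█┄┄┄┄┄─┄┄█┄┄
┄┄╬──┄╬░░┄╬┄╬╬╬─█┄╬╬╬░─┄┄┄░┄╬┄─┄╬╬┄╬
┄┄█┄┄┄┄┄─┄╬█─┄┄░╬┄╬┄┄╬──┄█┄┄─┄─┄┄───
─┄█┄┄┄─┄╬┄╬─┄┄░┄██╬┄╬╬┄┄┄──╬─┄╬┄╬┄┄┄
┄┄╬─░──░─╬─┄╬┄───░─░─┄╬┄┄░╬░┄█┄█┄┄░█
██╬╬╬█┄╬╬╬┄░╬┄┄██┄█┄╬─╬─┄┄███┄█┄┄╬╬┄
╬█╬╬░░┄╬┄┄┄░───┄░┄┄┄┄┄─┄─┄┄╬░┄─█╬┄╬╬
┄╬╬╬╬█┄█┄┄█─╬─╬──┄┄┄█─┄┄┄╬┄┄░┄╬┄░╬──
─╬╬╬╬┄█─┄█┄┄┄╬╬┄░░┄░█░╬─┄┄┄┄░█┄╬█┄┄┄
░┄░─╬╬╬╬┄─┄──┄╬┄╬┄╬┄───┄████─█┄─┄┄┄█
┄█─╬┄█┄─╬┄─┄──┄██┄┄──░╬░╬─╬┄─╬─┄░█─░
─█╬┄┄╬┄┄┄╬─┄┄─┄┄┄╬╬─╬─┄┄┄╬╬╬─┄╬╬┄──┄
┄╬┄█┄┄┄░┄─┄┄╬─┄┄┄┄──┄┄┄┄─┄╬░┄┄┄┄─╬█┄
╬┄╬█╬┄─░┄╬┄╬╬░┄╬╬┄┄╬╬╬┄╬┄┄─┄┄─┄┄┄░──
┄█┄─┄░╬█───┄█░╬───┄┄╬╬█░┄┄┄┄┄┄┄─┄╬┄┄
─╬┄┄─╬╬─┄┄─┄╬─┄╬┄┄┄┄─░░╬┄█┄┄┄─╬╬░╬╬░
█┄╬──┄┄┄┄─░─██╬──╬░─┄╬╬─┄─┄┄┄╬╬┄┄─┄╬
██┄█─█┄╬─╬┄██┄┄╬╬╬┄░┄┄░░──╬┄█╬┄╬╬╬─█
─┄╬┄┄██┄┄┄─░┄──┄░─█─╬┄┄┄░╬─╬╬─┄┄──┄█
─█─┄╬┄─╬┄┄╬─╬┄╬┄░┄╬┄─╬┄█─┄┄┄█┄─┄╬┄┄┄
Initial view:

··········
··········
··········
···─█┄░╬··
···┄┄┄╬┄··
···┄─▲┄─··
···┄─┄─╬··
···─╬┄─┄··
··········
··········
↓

··········
··········
···─█┄░╬··
···┄┄┄╬┄··
···┄─┄┄─··
···┄─▲─╬··
···─╬┄─┄··
···┄┄░─█··
··········
··········

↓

··········
···─█┄░╬··
···┄┄┄╬┄··
···┄─┄┄─··
···┄─┄─╬··
···─╬▲─┄··
···┄┄░─█··
···┄─┄░┄··
··········
··········

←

··········
····─█┄░╬·
····┄┄┄╬┄·
···┄┄─┄┄─·
···░┄─┄─╬·
···──▲┄─┄·
···█┄┄░─█·
···─┄─┄░┄·
··········
··········

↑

··········
··········
····─█┄░╬·
···█┄┄┄╬┄·
···┄┄─┄┄─·
···░┄▲┄─╬·
···──╬┄─┄·
···█┄┄░─█·
···─┄─┄░┄·
··········

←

··········
··········
·····─█┄░╬
···██┄┄┄╬┄
···┄┄┄─┄┄─
···┄░▲─┄─╬
···╬──╬┄─┄
···┄█┄┄░─█
····─┄─┄░┄
··········

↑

··········
··········
··········
···█╬─█┄░╬
···██┄┄┄╬┄
···┄┄▲─┄┄─
···┄░┄─┄─╬
···╬──╬┄─┄
···┄█┄┄░─█
····─┄─┄░┄

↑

··········
··········
··········
···─╬█─┄··
···█╬─█┄░╬
···██▲┄┄╬┄
···┄┄┄─┄┄─
···┄░┄─┄─╬
···╬──╬┄─┄
···┄█┄┄░─█

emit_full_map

─╬█─┄··
█╬─█┄░╬
██▲┄┄╬┄
┄┄┄─┄┄─
┄░┄─┄─╬
╬──╬┄─┄
┄█┄┄░─█
·─┄─┄░┄

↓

··········
··········
···─╬█─┄··
···█╬─█┄░╬
···██┄┄┄╬┄
···┄┄▲─┄┄─
···┄░┄─┄─╬
···╬──╬┄─┄
···┄█┄┄░─█
····─┄─┄░┄

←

··········
··········
····─╬█─┄·
···┄█╬─█┄░
···─██┄┄┄╬
···─┄▲┄─┄┄
···█┄░┄─┄─
···┄╬──╬┄─
····┄█┄┄░─
·····─┄─┄░

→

··········
··········
···─╬█─┄··
··┄█╬─█┄░╬
··─██┄┄┄╬┄
··─┄┄▲─┄┄─
··█┄░┄─┄─╬
··┄╬──╬┄─┄
···┄█┄┄░─█
····─┄─┄░┄

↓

··········
···─╬█─┄··
··┄█╬─█┄░╬
··─██┄┄┄╬┄
··─┄┄┄─┄┄─
··█┄░▲─┄─╬
··┄╬──╬┄─┄
···┄█┄┄░─█
····─┄─┄░┄
··········

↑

··········
··········
···─╬█─┄··
··┄█╬─█┄░╬
··─██┄┄┄╬┄
··─┄┄▲─┄┄─
··█┄░┄─┄─╬
··┄╬──╬┄─┄
···┄█┄┄░─█
····─┄─┄░┄

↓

··········
···─╬█─┄··
··┄█╬─█┄░╬
··─██┄┄┄╬┄
··─┄┄┄─┄┄─
··█┄░▲─┄─╬
··┄╬──╬┄─┄
···┄█┄┄░─█
····─┄─┄░┄
··········

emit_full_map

·─╬█─┄··
┄█╬─█┄░╬
─██┄┄┄╬┄
─┄┄┄─┄┄─
█┄░▲─┄─╬
┄╬──╬┄─┄
·┄█┄┄░─█
··─┄─┄░┄

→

··········
··─╬█─┄···
·┄█╬─█┄░╬·
·─██┄┄┄╬┄·
·─┄┄┄─┄┄─·
·█┄░┄▲┄─╬·
·┄╬──╬┄─┄·
··┄█┄┄░─█·
···─┄─┄░┄·
··········


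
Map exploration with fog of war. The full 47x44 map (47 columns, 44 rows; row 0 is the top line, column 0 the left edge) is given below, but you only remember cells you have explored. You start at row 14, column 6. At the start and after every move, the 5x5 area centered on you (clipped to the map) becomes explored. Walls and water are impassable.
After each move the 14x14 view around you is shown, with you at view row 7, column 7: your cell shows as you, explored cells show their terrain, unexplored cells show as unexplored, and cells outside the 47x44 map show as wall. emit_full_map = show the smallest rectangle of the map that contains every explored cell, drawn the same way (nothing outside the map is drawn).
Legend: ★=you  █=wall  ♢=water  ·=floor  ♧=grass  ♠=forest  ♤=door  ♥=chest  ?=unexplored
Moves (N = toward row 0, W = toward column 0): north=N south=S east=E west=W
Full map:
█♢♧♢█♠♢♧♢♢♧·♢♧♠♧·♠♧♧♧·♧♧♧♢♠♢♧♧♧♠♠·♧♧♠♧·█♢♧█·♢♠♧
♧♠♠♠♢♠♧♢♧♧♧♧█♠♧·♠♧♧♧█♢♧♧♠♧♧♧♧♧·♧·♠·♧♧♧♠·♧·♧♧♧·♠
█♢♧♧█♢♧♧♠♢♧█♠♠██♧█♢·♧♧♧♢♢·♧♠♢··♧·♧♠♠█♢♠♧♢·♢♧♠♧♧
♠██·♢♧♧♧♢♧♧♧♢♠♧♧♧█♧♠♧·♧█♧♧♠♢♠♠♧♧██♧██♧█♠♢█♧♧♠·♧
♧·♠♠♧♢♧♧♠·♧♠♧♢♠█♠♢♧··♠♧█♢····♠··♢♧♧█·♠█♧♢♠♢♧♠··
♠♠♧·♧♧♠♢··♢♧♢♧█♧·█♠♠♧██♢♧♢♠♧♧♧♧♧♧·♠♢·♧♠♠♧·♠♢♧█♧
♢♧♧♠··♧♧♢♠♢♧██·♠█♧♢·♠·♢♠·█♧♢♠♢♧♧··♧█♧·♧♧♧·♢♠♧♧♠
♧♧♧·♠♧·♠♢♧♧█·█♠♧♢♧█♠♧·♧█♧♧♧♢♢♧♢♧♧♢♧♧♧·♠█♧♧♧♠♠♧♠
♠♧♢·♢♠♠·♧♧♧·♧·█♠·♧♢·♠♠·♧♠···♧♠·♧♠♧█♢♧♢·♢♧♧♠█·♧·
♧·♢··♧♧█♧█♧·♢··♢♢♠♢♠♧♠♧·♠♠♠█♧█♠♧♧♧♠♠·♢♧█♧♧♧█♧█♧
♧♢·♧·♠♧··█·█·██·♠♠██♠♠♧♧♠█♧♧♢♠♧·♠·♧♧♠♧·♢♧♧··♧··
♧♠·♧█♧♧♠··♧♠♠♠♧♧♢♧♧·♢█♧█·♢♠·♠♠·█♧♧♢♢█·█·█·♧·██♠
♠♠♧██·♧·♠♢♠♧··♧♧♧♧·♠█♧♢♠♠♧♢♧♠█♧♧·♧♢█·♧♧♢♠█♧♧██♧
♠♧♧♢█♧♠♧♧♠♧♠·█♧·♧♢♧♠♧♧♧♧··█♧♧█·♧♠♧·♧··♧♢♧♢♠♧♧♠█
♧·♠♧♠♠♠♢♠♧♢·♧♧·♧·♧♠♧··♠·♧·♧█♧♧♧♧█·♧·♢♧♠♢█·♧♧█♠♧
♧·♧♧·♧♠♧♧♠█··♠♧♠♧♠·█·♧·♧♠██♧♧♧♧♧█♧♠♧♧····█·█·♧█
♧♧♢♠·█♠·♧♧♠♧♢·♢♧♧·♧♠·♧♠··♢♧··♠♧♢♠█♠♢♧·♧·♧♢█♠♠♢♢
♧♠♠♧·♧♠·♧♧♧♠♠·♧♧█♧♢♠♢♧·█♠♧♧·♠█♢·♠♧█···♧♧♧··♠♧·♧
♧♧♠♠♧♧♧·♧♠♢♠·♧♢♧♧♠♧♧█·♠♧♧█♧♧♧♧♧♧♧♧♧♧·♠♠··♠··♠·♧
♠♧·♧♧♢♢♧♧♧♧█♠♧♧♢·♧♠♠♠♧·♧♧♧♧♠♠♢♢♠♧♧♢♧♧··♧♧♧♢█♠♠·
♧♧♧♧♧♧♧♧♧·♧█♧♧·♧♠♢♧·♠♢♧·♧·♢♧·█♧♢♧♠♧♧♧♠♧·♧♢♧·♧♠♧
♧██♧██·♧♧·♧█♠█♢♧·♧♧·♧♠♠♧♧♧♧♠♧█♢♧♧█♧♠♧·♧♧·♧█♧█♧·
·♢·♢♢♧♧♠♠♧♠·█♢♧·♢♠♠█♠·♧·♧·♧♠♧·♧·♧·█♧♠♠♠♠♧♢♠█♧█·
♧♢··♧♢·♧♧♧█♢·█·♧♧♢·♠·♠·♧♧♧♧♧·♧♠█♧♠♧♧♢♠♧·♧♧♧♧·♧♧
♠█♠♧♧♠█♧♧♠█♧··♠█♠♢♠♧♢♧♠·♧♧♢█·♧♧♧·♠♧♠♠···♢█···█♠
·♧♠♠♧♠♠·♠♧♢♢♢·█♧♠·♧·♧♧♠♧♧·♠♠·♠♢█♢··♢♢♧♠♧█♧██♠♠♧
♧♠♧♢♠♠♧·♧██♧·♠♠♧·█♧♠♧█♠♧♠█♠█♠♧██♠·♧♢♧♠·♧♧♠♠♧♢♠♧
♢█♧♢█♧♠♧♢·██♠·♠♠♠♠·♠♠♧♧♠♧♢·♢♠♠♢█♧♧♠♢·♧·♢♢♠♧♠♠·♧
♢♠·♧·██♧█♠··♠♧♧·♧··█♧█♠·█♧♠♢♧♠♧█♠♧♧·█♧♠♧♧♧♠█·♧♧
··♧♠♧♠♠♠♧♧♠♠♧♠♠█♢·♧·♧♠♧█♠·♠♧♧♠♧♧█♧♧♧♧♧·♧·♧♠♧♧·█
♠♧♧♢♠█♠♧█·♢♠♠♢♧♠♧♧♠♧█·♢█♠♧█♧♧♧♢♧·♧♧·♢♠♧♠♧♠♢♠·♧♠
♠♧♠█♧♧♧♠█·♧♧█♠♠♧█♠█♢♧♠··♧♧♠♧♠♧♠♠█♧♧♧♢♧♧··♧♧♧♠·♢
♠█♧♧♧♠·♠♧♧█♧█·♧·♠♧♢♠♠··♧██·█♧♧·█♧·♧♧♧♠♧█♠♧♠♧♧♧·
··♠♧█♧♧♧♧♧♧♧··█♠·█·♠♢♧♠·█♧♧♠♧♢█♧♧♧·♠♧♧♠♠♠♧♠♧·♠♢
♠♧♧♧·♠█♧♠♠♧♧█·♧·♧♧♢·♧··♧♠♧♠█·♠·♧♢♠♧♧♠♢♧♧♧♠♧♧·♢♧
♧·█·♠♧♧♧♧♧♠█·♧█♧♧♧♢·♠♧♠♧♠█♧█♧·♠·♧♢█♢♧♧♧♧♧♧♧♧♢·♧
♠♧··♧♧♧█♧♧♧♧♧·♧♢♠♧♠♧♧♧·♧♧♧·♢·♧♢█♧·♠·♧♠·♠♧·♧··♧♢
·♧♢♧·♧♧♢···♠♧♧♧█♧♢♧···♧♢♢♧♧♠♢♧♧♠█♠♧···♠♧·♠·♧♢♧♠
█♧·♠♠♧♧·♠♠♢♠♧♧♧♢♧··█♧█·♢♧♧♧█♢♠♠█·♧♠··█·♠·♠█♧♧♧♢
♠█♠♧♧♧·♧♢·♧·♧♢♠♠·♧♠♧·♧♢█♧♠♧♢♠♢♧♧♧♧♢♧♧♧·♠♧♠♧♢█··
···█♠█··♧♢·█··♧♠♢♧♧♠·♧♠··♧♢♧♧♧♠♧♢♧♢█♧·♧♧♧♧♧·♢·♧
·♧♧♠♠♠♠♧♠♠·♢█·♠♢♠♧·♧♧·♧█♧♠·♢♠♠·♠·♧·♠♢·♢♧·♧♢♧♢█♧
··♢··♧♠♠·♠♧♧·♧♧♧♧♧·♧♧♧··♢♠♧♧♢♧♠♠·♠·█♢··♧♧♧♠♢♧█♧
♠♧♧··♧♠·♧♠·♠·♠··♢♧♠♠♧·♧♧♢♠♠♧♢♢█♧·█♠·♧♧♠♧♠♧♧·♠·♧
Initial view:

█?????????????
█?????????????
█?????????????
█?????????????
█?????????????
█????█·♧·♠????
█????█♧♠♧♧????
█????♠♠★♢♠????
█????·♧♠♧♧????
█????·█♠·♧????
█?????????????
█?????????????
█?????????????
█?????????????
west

██????????????
██????????????
██????????????
██????????????
██????????????
██???██·♧·♠???
██???♢█♧♠♧♧???
██???♧♠★♠♢♠???
██???♧·♧♠♧♧???
██???♠·█♠·♧???
██????????????
██????????????
██????????????
██????????????

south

██????????????
██????????????
██????????????
██????????????
██???██·♧·♠???
██???♢█♧♠♧♧???
██???♧♠♠♠♢♠???
██???♧·★♠♧♧???
██???♠·█♠·♧???
██???♧·♧♠·????
██????????????
██????????????
██????????????
██????????????

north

██????????????
██????????????
██????????????
██????????????
██????????????
██???██·♧·♠???
██???♢█♧♠♧♧???
██???♧♠★♠♢♠???
██???♧·♧♠♧♧???
██???♠·█♠·♧???
██???♧·♧♠·????
██????????????
██????????????
██????????????

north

██????????????
██????????????
██????????????
██????????????
██????????????
██???♧█♧♧♠????
██???██·♧·♠???
██???♢█★♠♧♧???
██???♧♠♠♠♢♠???
██???♧·♧♠♧♧???
██???♠·█♠·♧???
██???♧·♧♠·????
██????????????
██????????????

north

██????????????
██????????????
██????????????
██????????????
██????????????
██???♧·♠♧·????
██???♧█♧♧♠????
██???██★♧·♠???
██???♢█♧♠♧♧???
██???♧♠♠♠♢♠???
██???♧·♧♠♧♧???
██???♠·█♠·♧???
██???♧·♧♠·????
██????????????

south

██????????????
██????????????
██????????????
██????????????
██???♧·♠♧·????
██???♧█♧♧♠????
██???██·♧·♠???
██???♢█★♠♧♧???
██???♧♠♠♠♢♠???
██???♧·♧♠♧♧???
██???♠·█♠·♧???
██???♧·♧♠·????
██????????????
██????????????

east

█?????????????
█?????????????
█?????????????
█?????????????
█???♧·♠♧·?????
█???♧█♧♧♠·????
█???██·♧·♠????
█???♢█♧★♧♧????
█???♧♠♠♠♢♠????
█???♧·♧♠♧♧????
█???♠·█♠·♧????
█???♧·♧♠·?????
█?????????????
█?????????????

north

█?????????????
█?????????????
█?????????????
█?????????????
█?????????????
█???♧·♠♧··????
█???♧█♧♧♠·????
█???██·★·♠????
█???♢█♧♠♧♧????
█???♧♠♠♠♢♠????
█???♧·♧♠♧♧????
█???♠·█♠·♧????
█???♧·♧♠·?????
█?????????????

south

█?????????????
█?????????????
█?????????????
█?????????????
█???♧·♠♧··????
█???♧█♧♧♠·????
█???██·♧·♠????
█???♢█♧★♧♧????
█???♧♠♠♠♢♠????
█???♧·♧♠♧♧????
█???♠·█♠·♧????
█???♧·♧♠·?????
█?????????????
█?????????????

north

█?????????????
█?????????????
█?????????????
█?????????????
█?????????????
█???♧·♠♧··????
█???♧█♧♧♠·????
█???██·★·♠????
█???♢█♧♠♧♧????
█???♧♠♠♠♢♠????
█???♧·♧♠♧♧????
█???♠·█♠·♧????
█???♧·♧♠·?????
█?????????????

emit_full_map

♧·♠♧··
♧█♧♧♠·
██·★·♠
♢█♧♠♧♧
♧♠♠♠♢♠
♧·♧♠♧♧
♠·█♠·♧
♧·♧♠·?

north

█?????????????
█?????????????
█?????????????
█?????????????
█?????????????
█????·♧♧█♧????
█???♧·♠♧··????
█???♧█♧★♠·????
█???██·♧·♠????
█???♢█♧♠♧♧????
█???♧♠♠♠♢♠????
█???♧·♧♠♧♧????
█???♠·█♠·♧????
█???♧·♧♠·?????

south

█?????????????
█?????????????
█?????????????
█?????????????
█????·♧♧█♧????
█???♧·♠♧··????
█???♧█♧♧♠·????
█???██·★·♠????
█???♢█♧♠♧♧????
█???♧♠♠♠♢♠????
█???♧·♧♠♧♧????
█???♠·█♠·♧????
█???♧·♧♠·?????
█?????????????

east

??????????????
??????????????
??????????????
??????????????
????·♧♧█♧?????
???♧·♠♧··█????
???♧█♧♧♠··????
???██·♧★♠♢????
???♢█♧♠♧♧♠????
???♧♠♠♠♢♠♧????
???♧·♧♠♧♧?????
???♠·█♠·♧?????
???♧·♧♠·??????
??????????????

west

█?????????????
█?????????????
█?????????????
█?????????????
█????·♧♧█♧????
█???♧·♠♧··█???
█???♧█♧♧♠··???
█???██·★·♠♢???
█???♢█♧♠♧♧♠???
█???♧♠♠♠♢♠♧???
█???♧·♧♠♧♧????
█???♠·█♠·♧????
█???♧·♧♠·?????
█?????????????

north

█?????????????
█?????????????
█?????????????
█?????????????
█?????????????
█????·♧♧█♧????
█???♧·♠♧··█???
█???♧█♧★♠··???
█???██·♧·♠♢???
█???♢█♧♠♧♧♠???
█???♧♠♠♠♢♠♧???
█???♧·♧♠♧♧????
█???♠·█♠·♧????
█???♧·♧♠·?????

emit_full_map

?·♧♧█♧?
♧·♠♧··█
♧█♧★♠··
██·♧·♠♢
♢█♧♠♧♧♠
♧♠♠♠♢♠♧
♧·♧♠♧♧?
♠·█♠·♧?
♧·♧♠·??


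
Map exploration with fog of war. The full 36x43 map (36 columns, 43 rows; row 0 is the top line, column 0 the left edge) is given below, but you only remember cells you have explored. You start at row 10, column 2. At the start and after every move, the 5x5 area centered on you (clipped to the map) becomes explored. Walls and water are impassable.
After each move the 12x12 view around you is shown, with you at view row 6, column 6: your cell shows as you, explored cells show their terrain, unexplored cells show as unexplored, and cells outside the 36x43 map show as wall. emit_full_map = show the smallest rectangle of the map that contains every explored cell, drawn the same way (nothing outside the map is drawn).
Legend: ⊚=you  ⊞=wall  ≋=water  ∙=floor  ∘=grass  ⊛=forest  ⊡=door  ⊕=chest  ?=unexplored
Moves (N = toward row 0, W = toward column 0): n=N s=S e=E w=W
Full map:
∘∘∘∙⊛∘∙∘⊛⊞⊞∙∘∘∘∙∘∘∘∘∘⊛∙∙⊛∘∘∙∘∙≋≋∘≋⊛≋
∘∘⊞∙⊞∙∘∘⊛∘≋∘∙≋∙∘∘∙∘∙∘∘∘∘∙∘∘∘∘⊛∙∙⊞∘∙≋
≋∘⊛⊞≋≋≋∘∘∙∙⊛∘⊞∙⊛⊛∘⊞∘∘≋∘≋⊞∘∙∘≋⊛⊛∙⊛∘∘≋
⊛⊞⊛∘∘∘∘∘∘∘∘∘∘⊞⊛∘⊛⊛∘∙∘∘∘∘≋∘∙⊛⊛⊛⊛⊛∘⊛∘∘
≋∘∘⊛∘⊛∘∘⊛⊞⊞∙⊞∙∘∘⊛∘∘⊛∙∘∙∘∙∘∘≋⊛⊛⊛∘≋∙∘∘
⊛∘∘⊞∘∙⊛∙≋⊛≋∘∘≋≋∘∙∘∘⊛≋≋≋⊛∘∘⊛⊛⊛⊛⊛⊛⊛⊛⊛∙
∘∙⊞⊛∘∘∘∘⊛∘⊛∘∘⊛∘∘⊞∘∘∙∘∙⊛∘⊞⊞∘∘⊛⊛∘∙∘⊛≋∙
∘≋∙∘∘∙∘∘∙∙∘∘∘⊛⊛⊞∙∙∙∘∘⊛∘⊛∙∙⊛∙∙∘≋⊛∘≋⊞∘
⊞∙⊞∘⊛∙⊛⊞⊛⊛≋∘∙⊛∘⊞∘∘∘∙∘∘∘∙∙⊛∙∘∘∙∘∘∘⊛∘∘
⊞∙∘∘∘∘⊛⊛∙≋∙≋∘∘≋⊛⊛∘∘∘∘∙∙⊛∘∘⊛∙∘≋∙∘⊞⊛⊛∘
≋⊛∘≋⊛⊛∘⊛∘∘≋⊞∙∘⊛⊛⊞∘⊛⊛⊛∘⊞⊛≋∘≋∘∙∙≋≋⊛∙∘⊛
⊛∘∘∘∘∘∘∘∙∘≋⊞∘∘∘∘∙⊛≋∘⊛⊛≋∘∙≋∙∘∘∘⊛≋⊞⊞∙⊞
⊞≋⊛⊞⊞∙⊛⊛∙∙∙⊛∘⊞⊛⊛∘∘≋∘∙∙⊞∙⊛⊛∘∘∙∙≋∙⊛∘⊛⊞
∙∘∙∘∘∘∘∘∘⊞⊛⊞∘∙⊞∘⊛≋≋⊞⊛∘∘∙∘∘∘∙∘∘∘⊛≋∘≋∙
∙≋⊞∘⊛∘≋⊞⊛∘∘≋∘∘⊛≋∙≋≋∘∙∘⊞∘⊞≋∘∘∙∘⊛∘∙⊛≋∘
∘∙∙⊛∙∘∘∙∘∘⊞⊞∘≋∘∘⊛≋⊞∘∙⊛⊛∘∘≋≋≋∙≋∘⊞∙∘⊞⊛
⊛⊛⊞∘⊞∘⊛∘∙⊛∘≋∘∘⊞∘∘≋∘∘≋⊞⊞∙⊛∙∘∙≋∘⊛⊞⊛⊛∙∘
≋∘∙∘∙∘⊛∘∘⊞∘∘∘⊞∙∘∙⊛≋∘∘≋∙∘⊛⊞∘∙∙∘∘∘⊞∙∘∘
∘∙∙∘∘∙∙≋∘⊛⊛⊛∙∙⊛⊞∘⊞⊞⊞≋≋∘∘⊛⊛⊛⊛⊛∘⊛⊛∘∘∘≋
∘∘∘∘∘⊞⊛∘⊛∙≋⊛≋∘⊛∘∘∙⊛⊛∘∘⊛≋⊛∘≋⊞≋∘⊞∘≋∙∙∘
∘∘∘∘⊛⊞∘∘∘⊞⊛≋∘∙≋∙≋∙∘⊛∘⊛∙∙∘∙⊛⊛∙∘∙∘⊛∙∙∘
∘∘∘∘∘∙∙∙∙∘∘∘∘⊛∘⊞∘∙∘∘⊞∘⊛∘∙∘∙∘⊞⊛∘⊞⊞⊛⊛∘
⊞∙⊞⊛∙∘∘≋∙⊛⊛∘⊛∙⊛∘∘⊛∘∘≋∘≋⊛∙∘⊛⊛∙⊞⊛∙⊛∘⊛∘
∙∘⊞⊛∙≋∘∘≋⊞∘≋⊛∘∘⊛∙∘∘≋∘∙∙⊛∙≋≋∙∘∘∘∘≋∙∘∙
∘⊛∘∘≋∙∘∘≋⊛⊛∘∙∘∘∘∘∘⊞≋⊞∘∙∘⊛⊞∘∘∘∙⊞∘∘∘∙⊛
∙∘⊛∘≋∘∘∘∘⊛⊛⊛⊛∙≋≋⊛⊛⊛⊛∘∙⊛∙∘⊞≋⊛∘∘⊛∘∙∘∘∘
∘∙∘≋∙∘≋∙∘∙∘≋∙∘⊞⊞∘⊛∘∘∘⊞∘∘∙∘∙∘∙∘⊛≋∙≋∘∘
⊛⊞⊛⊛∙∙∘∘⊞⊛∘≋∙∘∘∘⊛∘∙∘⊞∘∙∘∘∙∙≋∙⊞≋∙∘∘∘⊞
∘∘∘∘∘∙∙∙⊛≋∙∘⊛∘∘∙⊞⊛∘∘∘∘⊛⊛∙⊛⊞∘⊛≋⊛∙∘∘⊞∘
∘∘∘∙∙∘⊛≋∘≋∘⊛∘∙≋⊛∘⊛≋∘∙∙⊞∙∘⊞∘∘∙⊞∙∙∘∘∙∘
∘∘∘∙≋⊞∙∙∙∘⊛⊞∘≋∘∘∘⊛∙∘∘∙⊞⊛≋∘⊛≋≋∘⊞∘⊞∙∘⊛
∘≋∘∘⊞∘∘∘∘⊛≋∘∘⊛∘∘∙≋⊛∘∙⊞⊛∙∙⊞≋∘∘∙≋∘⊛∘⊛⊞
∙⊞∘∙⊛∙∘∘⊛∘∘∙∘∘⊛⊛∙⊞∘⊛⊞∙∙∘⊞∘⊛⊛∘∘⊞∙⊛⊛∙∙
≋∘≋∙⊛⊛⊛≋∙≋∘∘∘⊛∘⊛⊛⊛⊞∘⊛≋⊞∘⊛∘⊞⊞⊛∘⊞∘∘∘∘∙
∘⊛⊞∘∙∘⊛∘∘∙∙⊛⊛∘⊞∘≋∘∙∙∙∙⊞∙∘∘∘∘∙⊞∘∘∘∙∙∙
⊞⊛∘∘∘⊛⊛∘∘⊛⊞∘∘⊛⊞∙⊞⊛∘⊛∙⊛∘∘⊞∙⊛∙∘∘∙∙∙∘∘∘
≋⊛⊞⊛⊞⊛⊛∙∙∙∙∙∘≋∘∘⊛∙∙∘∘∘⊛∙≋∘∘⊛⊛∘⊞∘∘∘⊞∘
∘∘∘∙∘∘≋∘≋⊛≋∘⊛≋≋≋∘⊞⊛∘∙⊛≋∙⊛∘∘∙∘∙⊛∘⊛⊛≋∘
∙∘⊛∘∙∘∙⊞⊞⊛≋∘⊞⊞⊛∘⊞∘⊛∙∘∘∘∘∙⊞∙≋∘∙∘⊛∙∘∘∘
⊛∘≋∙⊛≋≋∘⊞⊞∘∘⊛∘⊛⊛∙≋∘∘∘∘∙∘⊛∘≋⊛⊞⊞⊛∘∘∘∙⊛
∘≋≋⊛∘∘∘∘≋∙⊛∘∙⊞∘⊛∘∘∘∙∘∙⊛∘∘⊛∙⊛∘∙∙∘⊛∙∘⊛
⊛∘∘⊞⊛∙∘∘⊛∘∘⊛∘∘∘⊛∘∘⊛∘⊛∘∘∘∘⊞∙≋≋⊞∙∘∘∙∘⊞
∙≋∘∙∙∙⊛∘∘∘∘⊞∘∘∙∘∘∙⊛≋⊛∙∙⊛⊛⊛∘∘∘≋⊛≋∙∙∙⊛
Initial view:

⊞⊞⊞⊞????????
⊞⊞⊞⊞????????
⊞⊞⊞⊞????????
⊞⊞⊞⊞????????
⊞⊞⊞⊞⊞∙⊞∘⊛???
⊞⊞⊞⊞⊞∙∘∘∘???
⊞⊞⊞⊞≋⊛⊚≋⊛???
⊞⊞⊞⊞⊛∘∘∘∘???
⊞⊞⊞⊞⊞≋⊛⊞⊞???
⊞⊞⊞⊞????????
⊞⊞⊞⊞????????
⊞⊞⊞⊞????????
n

⊞⊞⊞⊞????????
⊞⊞⊞⊞????????
⊞⊞⊞⊞????????
⊞⊞⊞⊞????????
⊞⊞⊞⊞∘≋∙∘∘???
⊞⊞⊞⊞⊞∙⊞∘⊛???
⊞⊞⊞⊞⊞∙⊚∘∘???
⊞⊞⊞⊞≋⊛∘≋⊛???
⊞⊞⊞⊞⊛∘∘∘∘???
⊞⊞⊞⊞⊞≋⊛⊞⊞???
⊞⊞⊞⊞????????
⊞⊞⊞⊞????????

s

⊞⊞⊞⊞????????
⊞⊞⊞⊞????????
⊞⊞⊞⊞????????
⊞⊞⊞⊞∘≋∙∘∘???
⊞⊞⊞⊞⊞∙⊞∘⊛???
⊞⊞⊞⊞⊞∙∘∘∘???
⊞⊞⊞⊞≋⊛⊚≋⊛???
⊞⊞⊞⊞⊛∘∘∘∘???
⊞⊞⊞⊞⊞≋⊛⊞⊞???
⊞⊞⊞⊞????????
⊞⊞⊞⊞????????
⊞⊞⊞⊞????????

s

⊞⊞⊞⊞????????
⊞⊞⊞⊞????????
⊞⊞⊞⊞∘≋∙∘∘???
⊞⊞⊞⊞⊞∙⊞∘⊛???
⊞⊞⊞⊞⊞∙∘∘∘???
⊞⊞⊞⊞≋⊛∘≋⊛???
⊞⊞⊞⊞⊛∘⊚∘∘???
⊞⊞⊞⊞⊞≋⊛⊞⊞???
⊞⊞⊞⊞∙∘∙∘∘???
⊞⊞⊞⊞????????
⊞⊞⊞⊞????????
⊞⊞⊞⊞????????

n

⊞⊞⊞⊞????????
⊞⊞⊞⊞????????
⊞⊞⊞⊞????????
⊞⊞⊞⊞∘≋∙∘∘???
⊞⊞⊞⊞⊞∙⊞∘⊛???
⊞⊞⊞⊞⊞∙∘∘∘???
⊞⊞⊞⊞≋⊛⊚≋⊛???
⊞⊞⊞⊞⊛∘∘∘∘???
⊞⊞⊞⊞⊞≋⊛⊞⊞???
⊞⊞⊞⊞∙∘∙∘∘???
⊞⊞⊞⊞????????
⊞⊞⊞⊞????????

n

⊞⊞⊞⊞????????
⊞⊞⊞⊞????????
⊞⊞⊞⊞????????
⊞⊞⊞⊞????????
⊞⊞⊞⊞∘≋∙∘∘???
⊞⊞⊞⊞⊞∙⊞∘⊛???
⊞⊞⊞⊞⊞∙⊚∘∘???
⊞⊞⊞⊞≋⊛∘≋⊛???
⊞⊞⊞⊞⊛∘∘∘∘???
⊞⊞⊞⊞⊞≋⊛⊞⊞???
⊞⊞⊞⊞∙∘∙∘∘???
⊞⊞⊞⊞????????

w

⊞⊞⊞⊞⊞???????
⊞⊞⊞⊞⊞???????
⊞⊞⊞⊞⊞???????
⊞⊞⊞⊞⊞???????
⊞⊞⊞⊞⊞∘≋∙∘∘??
⊞⊞⊞⊞⊞⊞∙⊞∘⊛??
⊞⊞⊞⊞⊞⊞⊚∘∘∘??
⊞⊞⊞⊞⊞≋⊛∘≋⊛??
⊞⊞⊞⊞⊞⊛∘∘∘∘??
⊞⊞⊞⊞⊞⊞≋⊛⊞⊞??
⊞⊞⊞⊞⊞∙∘∙∘∘??
⊞⊞⊞⊞⊞???????

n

⊞⊞⊞⊞⊞???????
⊞⊞⊞⊞⊞???????
⊞⊞⊞⊞⊞???????
⊞⊞⊞⊞⊞???????
⊞⊞⊞⊞⊞∘∙⊞⊛???
⊞⊞⊞⊞⊞∘≋∙∘∘??
⊞⊞⊞⊞⊞⊞⊚⊞∘⊛??
⊞⊞⊞⊞⊞⊞∙∘∘∘??
⊞⊞⊞⊞⊞≋⊛∘≋⊛??
⊞⊞⊞⊞⊞⊛∘∘∘∘??
⊞⊞⊞⊞⊞⊞≋⊛⊞⊞??
⊞⊞⊞⊞⊞∙∘∙∘∘??

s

⊞⊞⊞⊞⊞???????
⊞⊞⊞⊞⊞???????
⊞⊞⊞⊞⊞???????
⊞⊞⊞⊞⊞∘∙⊞⊛???
⊞⊞⊞⊞⊞∘≋∙∘∘??
⊞⊞⊞⊞⊞⊞∙⊞∘⊛??
⊞⊞⊞⊞⊞⊞⊚∘∘∘??
⊞⊞⊞⊞⊞≋⊛∘≋⊛??
⊞⊞⊞⊞⊞⊛∘∘∘∘??
⊞⊞⊞⊞⊞⊞≋⊛⊞⊞??
⊞⊞⊞⊞⊞∙∘∙∘∘??
⊞⊞⊞⊞⊞???????

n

⊞⊞⊞⊞⊞???????
⊞⊞⊞⊞⊞???????
⊞⊞⊞⊞⊞???????
⊞⊞⊞⊞⊞???????
⊞⊞⊞⊞⊞∘∙⊞⊛???
⊞⊞⊞⊞⊞∘≋∙∘∘??
⊞⊞⊞⊞⊞⊞⊚⊞∘⊛??
⊞⊞⊞⊞⊞⊞∙∘∘∘??
⊞⊞⊞⊞⊞≋⊛∘≋⊛??
⊞⊞⊞⊞⊞⊛∘∘∘∘??
⊞⊞⊞⊞⊞⊞≋⊛⊞⊞??
⊞⊞⊞⊞⊞∙∘∙∘∘??

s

⊞⊞⊞⊞⊞???????
⊞⊞⊞⊞⊞???????
⊞⊞⊞⊞⊞???????
⊞⊞⊞⊞⊞∘∙⊞⊛???
⊞⊞⊞⊞⊞∘≋∙∘∘??
⊞⊞⊞⊞⊞⊞∙⊞∘⊛??
⊞⊞⊞⊞⊞⊞⊚∘∘∘??
⊞⊞⊞⊞⊞≋⊛∘≋⊛??
⊞⊞⊞⊞⊞⊛∘∘∘∘??
⊞⊞⊞⊞⊞⊞≋⊛⊞⊞??
⊞⊞⊞⊞⊞∙∘∙∘∘??
⊞⊞⊞⊞⊞???????

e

⊞⊞⊞⊞????????
⊞⊞⊞⊞????????
⊞⊞⊞⊞????????
⊞⊞⊞⊞∘∙⊞⊛????
⊞⊞⊞⊞∘≋∙∘∘???
⊞⊞⊞⊞⊞∙⊞∘⊛???
⊞⊞⊞⊞⊞∙⊚∘∘???
⊞⊞⊞⊞≋⊛∘≋⊛???
⊞⊞⊞⊞⊛∘∘∘∘???
⊞⊞⊞⊞⊞≋⊛⊞⊞???
⊞⊞⊞⊞∙∘∙∘∘???
⊞⊞⊞⊞????????

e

⊞⊞⊞?????????
⊞⊞⊞?????????
⊞⊞⊞?????????
⊞⊞⊞∘∙⊞⊛?????
⊞⊞⊞∘≋∙∘∘∙???
⊞⊞⊞⊞∙⊞∘⊛∙???
⊞⊞⊞⊞∙∘⊚∘∘???
⊞⊞⊞≋⊛∘≋⊛⊛???
⊞⊞⊞⊛∘∘∘∘∘???
⊞⊞⊞⊞≋⊛⊞⊞????
⊞⊞⊞∙∘∙∘∘????
⊞⊞⊞?????????

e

⊞⊞??????????
⊞⊞??????????
⊞⊞??????????
⊞⊞∘∙⊞⊛??????
⊞⊞∘≋∙∘∘∙∘???
⊞⊞⊞∙⊞∘⊛∙⊛???
⊞⊞⊞∙∘∘⊚∘⊛???
⊞⊞≋⊛∘≋⊛⊛∘???
⊞⊞⊛∘∘∘∘∘∘???
⊞⊞⊞≋⊛⊞⊞?????
⊞⊞∙∘∙∘∘?????
⊞⊞??????????

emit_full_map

∘∙⊞⊛???
∘≋∙∘∘∙∘
⊞∙⊞∘⊛∙⊛
⊞∙∘∘⊚∘⊛
≋⊛∘≋⊛⊛∘
⊛∘∘∘∘∘∘
⊞≋⊛⊞⊞??
∙∘∙∘∘??

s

⊞⊞??????????
⊞⊞??????????
⊞⊞∘∙⊞⊛??????
⊞⊞∘≋∙∘∘∙∘???
⊞⊞⊞∙⊞∘⊛∙⊛???
⊞⊞⊞∙∘∘∘∘⊛???
⊞⊞≋⊛∘≋⊚⊛∘???
⊞⊞⊛∘∘∘∘∘∘???
⊞⊞⊞≋⊛⊞⊞∙⊛???
⊞⊞∙∘∙∘∘?????
⊞⊞??????????
⊞⊞??????????

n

⊞⊞??????????
⊞⊞??????????
⊞⊞??????????
⊞⊞∘∙⊞⊛??????
⊞⊞∘≋∙∘∘∙∘???
⊞⊞⊞∙⊞∘⊛∙⊛???
⊞⊞⊞∙∘∘⊚∘⊛???
⊞⊞≋⊛∘≋⊛⊛∘???
⊞⊞⊛∘∘∘∘∘∘???
⊞⊞⊞≋⊛⊞⊞∙⊛???
⊞⊞∙∘∙∘∘?????
⊞⊞??????????

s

⊞⊞??????????
⊞⊞??????????
⊞⊞∘∙⊞⊛??????
⊞⊞∘≋∙∘∘∙∘???
⊞⊞⊞∙⊞∘⊛∙⊛???
⊞⊞⊞∙∘∘∘∘⊛???
⊞⊞≋⊛∘≋⊚⊛∘???
⊞⊞⊛∘∘∘∘∘∘???
⊞⊞⊞≋⊛⊞⊞∙⊛???
⊞⊞∙∘∙∘∘?????
⊞⊞??????????
⊞⊞??????????

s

⊞⊞??????????
⊞⊞∘∙⊞⊛??????
⊞⊞∘≋∙∘∘∙∘???
⊞⊞⊞∙⊞∘⊛∙⊛???
⊞⊞⊞∙∘∘∘∘⊛???
⊞⊞≋⊛∘≋⊛⊛∘???
⊞⊞⊛∘∘∘⊚∘∘???
⊞⊞⊞≋⊛⊞⊞∙⊛???
⊞⊞∙∘∙∘∘∘∘???
⊞⊞??????????
⊞⊞??????????
⊞⊞??????????

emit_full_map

∘∙⊞⊛???
∘≋∙∘∘∙∘
⊞∙⊞∘⊛∙⊛
⊞∙∘∘∘∘⊛
≋⊛∘≋⊛⊛∘
⊛∘∘∘⊚∘∘
⊞≋⊛⊞⊞∙⊛
∙∘∙∘∘∘∘

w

⊞⊞⊞?????????
⊞⊞⊞∘∙⊞⊛?????
⊞⊞⊞∘≋∙∘∘∙∘??
⊞⊞⊞⊞∙⊞∘⊛∙⊛??
⊞⊞⊞⊞∙∘∘∘∘⊛??
⊞⊞⊞≋⊛∘≋⊛⊛∘??
⊞⊞⊞⊛∘∘⊚∘∘∘??
⊞⊞⊞⊞≋⊛⊞⊞∙⊛??
⊞⊞⊞∙∘∙∘∘∘∘??
⊞⊞⊞?????????
⊞⊞⊞?????????
⊞⊞⊞?????????

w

⊞⊞⊞⊞????????
⊞⊞⊞⊞∘∙⊞⊛????
⊞⊞⊞⊞∘≋∙∘∘∙∘?
⊞⊞⊞⊞⊞∙⊞∘⊛∙⊛?
⊞⊞⊞⊞⊞∙∘∘∘∘⊛?
⊞⊞⊞⊞≋⊛∘≋⊛⊛∘?
⊞⊞⊞⊞⊛∘⊚∘∘∘∘?
⊞⊞⊞⊞⊞≋⊛⊞⊞∙⊛?
⊞⊞⊞⊞∙∘∙∘∘∘∘?
⊞⊞⊞⊞????????
⊞⊞⊞⊞????????
⊞⊞⊞⊞????????

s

⊞⊞⊞⊞∘∙⊞⊛????
⊞⊞⊞⊞∘≋∙∘∘∙∘?
⊞⊞⊞⊞⊞∙⊞∘⊛∙⊛?
⊞⊞⊞⊞⊞∙∘∘∘∘⊛?
⊞⊞⊞⊞≋⊛∘≋⊛⊛∘?
⊞⊞⊞⊞⊛∘∘∘∘∘∘?
⊞⊞⊞⊞⊞≋⊚⊞⊞∙⊛?
⊞⊞⊞⊞∙∘∙∘∘∘∘?
⊞⊞⊞⊞∙≋⊞∘⊛???
⊞⊞⊞⊞????????
⊞⊞⊞⊞????????
⊞⊞⊞⊞????????

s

⊞⊞⊞⊞∘≋∙∘∘∙∘?
⊞⊞⊞⊞⊞∙⊞∘⊛∙⊛?
⊞⊞⊞⊞⊞∙∘∘∘∘⊛?
⊞⊞⊞⊞≋⊛∘≋⊛⊛∘?
⊞⊞⊞⊞⊛∘∘∘∘∘∘?
⊞⊞⊞⊞⊞≋⊛⊞⊞∙⊛?
⊞⊞⊞⊞∙∘⊚∘∘∘∘?
⊞⊞⊞⊞∙≋⊞∘⊛???
⊞⊞⊞⊞∘∙∙⊛∙???
⊞⊞⊞⊞????????
⊞⊞⊞⊞????????
⊞⊞⊞⊞????????

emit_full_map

∘∙⊞⊛???
∘≋∙∘∘∙∘
⊞∙⊞∘⊛∙⊛
⊞∙∘∘∘∘⊛
≋⊛∘≋⊛⊛∘
⊛∘∘∘∘∘∘
⊞≋⊛⊞⊞∙⊛
∙∘⊚∘∘∘∘
∙≋⊞∘⊛??
∘∙∙⊛∙??


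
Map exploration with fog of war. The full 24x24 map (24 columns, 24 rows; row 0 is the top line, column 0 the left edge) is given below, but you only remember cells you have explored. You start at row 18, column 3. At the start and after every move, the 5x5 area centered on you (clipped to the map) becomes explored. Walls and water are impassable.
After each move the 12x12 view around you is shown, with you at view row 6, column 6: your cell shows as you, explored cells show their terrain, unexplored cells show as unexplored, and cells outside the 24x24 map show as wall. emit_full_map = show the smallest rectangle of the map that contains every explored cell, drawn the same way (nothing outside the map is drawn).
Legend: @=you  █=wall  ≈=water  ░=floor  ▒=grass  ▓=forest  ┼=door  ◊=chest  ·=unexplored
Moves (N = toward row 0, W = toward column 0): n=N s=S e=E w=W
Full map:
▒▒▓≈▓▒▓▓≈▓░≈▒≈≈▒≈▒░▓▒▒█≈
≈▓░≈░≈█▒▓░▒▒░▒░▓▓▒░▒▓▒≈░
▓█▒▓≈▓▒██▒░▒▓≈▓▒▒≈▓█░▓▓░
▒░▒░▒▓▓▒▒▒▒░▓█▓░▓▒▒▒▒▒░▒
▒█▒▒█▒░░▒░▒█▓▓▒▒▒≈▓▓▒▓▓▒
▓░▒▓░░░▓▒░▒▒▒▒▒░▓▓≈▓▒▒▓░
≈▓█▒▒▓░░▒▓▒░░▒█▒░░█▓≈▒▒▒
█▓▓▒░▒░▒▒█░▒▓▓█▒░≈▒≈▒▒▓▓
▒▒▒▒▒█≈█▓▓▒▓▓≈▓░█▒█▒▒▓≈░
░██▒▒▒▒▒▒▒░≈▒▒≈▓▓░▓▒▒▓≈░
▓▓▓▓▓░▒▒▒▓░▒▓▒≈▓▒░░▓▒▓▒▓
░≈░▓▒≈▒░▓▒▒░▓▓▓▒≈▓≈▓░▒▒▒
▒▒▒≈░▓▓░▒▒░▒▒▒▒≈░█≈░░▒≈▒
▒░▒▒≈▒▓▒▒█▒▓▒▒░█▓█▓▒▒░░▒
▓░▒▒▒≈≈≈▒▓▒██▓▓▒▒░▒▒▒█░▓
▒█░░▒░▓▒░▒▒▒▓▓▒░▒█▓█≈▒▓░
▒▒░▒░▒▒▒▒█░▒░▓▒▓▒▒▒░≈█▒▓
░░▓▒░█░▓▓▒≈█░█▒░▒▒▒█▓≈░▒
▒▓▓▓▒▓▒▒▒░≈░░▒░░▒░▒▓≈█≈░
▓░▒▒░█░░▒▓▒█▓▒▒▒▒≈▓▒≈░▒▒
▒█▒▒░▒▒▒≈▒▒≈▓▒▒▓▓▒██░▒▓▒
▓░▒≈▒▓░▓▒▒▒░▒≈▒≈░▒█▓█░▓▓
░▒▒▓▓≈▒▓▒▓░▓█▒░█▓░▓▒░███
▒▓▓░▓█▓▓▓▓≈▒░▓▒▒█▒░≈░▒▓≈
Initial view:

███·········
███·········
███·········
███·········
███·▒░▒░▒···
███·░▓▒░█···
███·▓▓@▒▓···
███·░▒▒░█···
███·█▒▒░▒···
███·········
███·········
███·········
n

███·········
███·········
███·········
███·········
███·█░░▒░···
███·▒░▒░▒···
███·░▓@░█···
███·▓▓▓▒▓···
███·░▒▒░█···
███·█▒▒░▒···
███·········
███·········

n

███·········
███·········
███·········
███·········
███·░▒▒▒≈···
███·█░░▒░···
███·▒░@░▒···
███·░▓▒░█···
███·▓▓▓▒▓···
███·░▒▒░█···
███·█▒▒░▒···
███·········

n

███·········
███·········
███·········
███·········
███·░▒▒≈▒···
███·░▒▒▒≈···
███·█░@▒░···
███·▒░▒░▒···
███·░▓▒░█···
███·▓▓▓▒▓···
███·░▒▒░█···
███·█▒▒░▒···

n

███·········
███·········
███·········
███·········
███·▒▒≈░▓···
███·░▒▒≈▒···
███·░▒@▒≈···
███·█░░▒░···
███·▒░▒░▒···
███·░▓▒░█···
███·▓▓▓▒▓···
███·░▒▒░█···

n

███·········
███·········
███·········
███·········
███·≈░▓▒≈···
███·▒▒≈░▓···
███·░▒@≈▒···
███·░▒▒▒≈···
███·█░░▒░···
███·▒░▒░▒···
███·░▓▒░█···
███·▓▓▓▒▓···

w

████········
████········
████········
████········
████░≈░▓▒≈··
████▒▒▒≈░▓··
████▒░@▒≈▒··
████▓░▒▒▒≈··
████▒█░░▒░··
████·▒░▒░▒··
████·░▓▒░█··
████·▓▓▓▒▓··

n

████········
████········
████········
████········
████▓▓▓▓▓···
████░≈░▓▒≈··
████▒▒@≈░▓··
████▒░▒▒≈▒··
████▓░▒▒▒≈··
████▒█░░▒░··
████·▒░▒░▒··
████·░▓▒░█··

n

████········
████········
████········
████········
████░██▒▒···
████▓▓▓▓▓···
████░≈@▓▒≈··
████▒▒▒≈░▓··
████▒░▒▒≈▒··
████▓░▒▒▒≈··
████▒█░░▒░··
████·▒░▒░▒··

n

████········
████········
████········
████········
████▒▒▒▒▒···
████░██▒▒···
████▓▓@▓▓···
████░≈░▓▒≈··
████▒▒▒≈░▓··
████▒░▒▒≈▒··
████▓░▒▒▒≈··
████▒█░░▒░··

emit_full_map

▒▒▒▒▒·
░██▒▒·
▓▓@▓▓·
░≈░▓▒≈
▒▒▒≈░▓
▒░▒▒≈▒
▓░▒▒▒≈
▒█░░▒░
·▒░▒░▒
·░▓▒░█
·▓▓▓▒▓
·░▒▒░█
·█▒▒░▒

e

███·········
███·········
███·········
███·········
███▒▒▒▒▒█···
███░██▒▒▒···
███▓▓▓@▓░···
███░≈░▓▒≈···
███▒▒▒≈░▓···
███▒░▒▒≈▒···
███▓░▒▒▒≈···
███▒█░░▒░···

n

███·········
███·········
███·········
███·········
███·▓▓▒░▒···
███▒▒▒▒▒█···
███░██@▒▒···
███▓▓▓▓▓░···
███░≈░▓▒≈···
███▒▒▒≈░▓···
███▒░▒▒≈▒···
███▓░▒▒▒≈···

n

███·········
███·········
███·········
███·········
███·▓█▒▒▓···
███·▓▓▒░▒···
███▒▒▒@▒█···
███░██▒▒▒···
███▓▓▓▓▓░···
███░≈░▓▒≈···
███▒▒▒≈░▓···
███▒░▒▒≈▒···

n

███·········
███·········
███·········
███·········
███·░▒▓░░···
███·▓█▒▒▓···
███·▓▓@░▒···
███▒▒▒▒▒█···
███░██▒▒▒···
███▓▓▓▓▓░···
███░≈░▓▒≈···
███▒▒▒≈░▓···

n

███·········
███·········
███·········
███·········
███·█▒▒█▒···
███·░▒▓░░···
███·▓█@▒▓···
███·▓▓▒░▒···
███▒▒▒▒▒█···
███░██▒▒▒···
███▓▓▓▓▓░···
███░≈░▓▒≈···

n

████████████
███·········
███·········
███·········
███·░▒░▒▓···
███·█▒▒█▒···
███·░▒@░░···
███·▓█▒▒▓···
███·▓▓▒░▒···
███▒▒▒▒▒█···
███░██▒▒▒···
███▓▓▓▓▓░···

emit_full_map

·░▒░▒▓
·█▒▒█▒
·░▒@░░
·▓█▒▒▓
·▓▓▒░▒
▒▒▒▒▒█
░██▒▒▒
▓▓▓▓▓░
░≈░▓▒≈
▒▒▒≈░▓
▒░▒▒≈▒
▓░▒▒▒≈
▒█░░▒░
·▒░▒░▒
·░▓▒░█
·▓▓▓▒▓
·░▒▒░█
·█▒▒░▒

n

████████████
████████████
███·········
███·········
███·█▒▓≈▓···
███·░▒░▒▓···
███·█▒@█▒···
███·░▒▓░░···
███·▓█▒▒▓···
███·▓▓▒░▒···
███▒▒▒▒▒█···
███░██▒▒▒···

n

████████████
████████████
████████████
███·········
███·▓░≈░≈···
███·█▒▓≈▓···
███·░▒@▒▓···
███·█▒▒█▒···
███·░▒▓░░···
███·▓█▒▒▓···
███·▓▓▒░▒···
███▒▒▒▒▒█···

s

████████████
████████████
███·········
███·▓░≈░≈···
███·█▒▓≈▓···
███·░▒░▒▓···
███·█▒@█▒···
███·░▒▓░░···
███·▓█▒▒▓···
███·▓▓▒░▒···
███▒▒▒▒▒█···
███░██▒▒▒···

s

████████████
███·········
███·▓░≈░≈···
███·█▒▓≈▓···
███·░▒░▒▓···
███·█▒▒█▒···
███·░▒@░░···
███·▓█▒▒▓···
███·▓▓▒░▒···
███▒▒▒▒▒█···
███░██▒▒▒···
███▓▓▓▓▓░···

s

███·········
███·▓░≈░≈···
███·█▒▓≈▓···
███·░▒░▒▓···
███·█▒▒█▒···
███·░▒▓░░···
███·▓█@▒▓···
███·▓▓▒░▒···
███▒▒▒▒▒█···
███░██▒▒▒···
███▓▓▓▓▓░···
███░≈░▓▒≈···

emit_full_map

·▓░≈░≈
·█▒▓≈▓
·░▒░▒▓
·█▒▒█▒
·░▒▓░░
·▓█@▒▓
·▓▓▒░▒
▒▒▒▒▒█
░██▒▒▒
▓▓▓▓▓░
░≈░▓▒≈
▒▒▒≈░▓
▒░▒▒≈▒
▓░▒▒▒≈
▒█░░▒░
·▒░▒░▒
·░▓▒░█
·▓▓▓▒▓
·░▒▒░█
·█▒▒░▒
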